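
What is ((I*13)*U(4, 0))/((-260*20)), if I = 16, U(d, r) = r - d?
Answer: 4/25 ≈ 0.16000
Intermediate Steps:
((I*13)*U(4, 0))/((-260*20)) = ((16*13)*(0 - 1*4))/((-260*20)) = (208*(0 - 4))/(-5200) = (208*(-4))*(-1/5200) = -832*(-1/5200) = 4/25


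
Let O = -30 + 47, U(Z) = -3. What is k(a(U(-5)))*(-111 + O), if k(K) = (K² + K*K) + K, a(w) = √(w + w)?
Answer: 1128 - 94*I*√6 ≈ 1128.0 - 230.25*I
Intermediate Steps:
a(w) = √2*√w (a(w) = √(2*w) = √2*√w)
k(K) = K + 2*K² (k(K) = (K² + K²) + K = 2*K² + K = K + 2*K²)
O = 17
k(a(U(-5)))*(-111 + O) = ((√2*√(-3))*(1 + 2*(√2*√(-3))))*(-111 + 17) = ((√2*(I*√3))*(1 + 2*(√2*(I*√3))))*(-94) = ((I*√6)*(1 + 2*(I*√6)))*(-94) = ((I*√6)*(1 + 2*I*√6))*(-94) = (I*√6*(1 + 2*I*√6))*(-94) = -94*I*√6*(1 + 2*I*√6)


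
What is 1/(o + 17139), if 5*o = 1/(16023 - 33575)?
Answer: 87760/1504118639 ≈ 5.8346e-5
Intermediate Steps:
o = -1/87760 (o = 1/(5*(16023 - 33575)) = (1/5)/(-17552) = (1/5)*(-1/17552) = -1/87760 ≈ -1.1395e-5)
1/(o + 17139) = 1/(-1/87760 + 17139) = 1/(1504118639/87760) = 87760/1504118639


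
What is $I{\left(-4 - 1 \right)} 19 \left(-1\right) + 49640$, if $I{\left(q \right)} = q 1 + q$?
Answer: $49830$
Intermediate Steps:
$I{\left(q \right)} = 2 q$ ($I{\left(q \right)} = q + q = 2 q$)
$I{\left(-4 - 1 \right)} 19 \left(-1\right) + 49640 = 2 \left(-4 - 1\right) 19 \left(-1\right) + 49640 = 2 \left(-5\right) 19 \left(-1\right) + 49640 = \left(-10\right) 19 \left(-1\right) + 49640 = \left(-190\right) \left(-1\right) + 49640 = 190 + 49640 = 49830$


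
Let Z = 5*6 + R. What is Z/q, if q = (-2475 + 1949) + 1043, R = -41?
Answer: -1/47 ≈ -0.021277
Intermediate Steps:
q = 517 (q = -526 + 1043 = 517)
Z = -11 (Z = 5*6 - 41 = 30 - 41 = -11)
Z/q = -11/517 = -11*1/517 = -1/47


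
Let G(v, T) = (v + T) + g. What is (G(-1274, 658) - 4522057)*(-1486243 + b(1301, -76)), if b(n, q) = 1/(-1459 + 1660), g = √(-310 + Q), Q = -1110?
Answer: 1351080004072666/201 - 597469684*I*√355/201 ≈ 6.7218e+12 - 5.6006e+7*I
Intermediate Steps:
g = 2*I*√355 (g = √(-310 - 1110) = √(-1420) = 2*I*√355 ≈ 37.683*I)
G(v, T) = T + v + 2*I*√355 (G(v, T) = (v + T) + 2*I*√355 = (T + v) + 2*I*√355 = T + v + 2*I*√355)
b(n, q) = 1/201
(G(-1274, 658) - 4522057)*(-1486243 + b(1301, -76)) = ((658 - 1274 + 2*I*√355) - 4522057)*(-1486243 + 1/201) = ((-616 + 2*I*√355) - 4522057)*(-298734842/201) = (-4522673 + 2*I*√355)*(-298734842/201) = 1351080004072666/201 - 597469684*I*√355/201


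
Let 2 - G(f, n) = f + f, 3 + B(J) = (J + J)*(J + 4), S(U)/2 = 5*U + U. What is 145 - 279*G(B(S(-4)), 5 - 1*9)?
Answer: 2354905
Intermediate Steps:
S(U) = 12*U (S(U) = 2*(5*U + U) = 2*(6*U) = 12*U)
B(J) = -3 + 2*J*(4 + J) (B(J) = -3 + (J + J)*(J + 4) = -3 + (2*J)*(4 + J) = -3 + 2*J*(4 + J))
G(f, n) = 2 - 2*f (G(f, n) = 2 - (f + f) = 2 - 2*f)
145 - 279*G(B(S(-4)), 5 - 1*9) = 145 - 279*(2 - 2*(-3 + 2*(12*(-4))² + 8*(12*(-4)))) = 145 - 279*(2 - 2*(-3 + 2*(-48)² + 8*(-48))) = 145 - 279*(2 - 2*(-3 + 2*2304 - 384)) = 145 - 279*(2 - 2*(-3 + 4608 - 384)) = 145 - 279*(2 - 2*4221) = 145 - 279*(2 - 8442) = 145 - 279*(-8440) = 145 + 2354760 = 2354905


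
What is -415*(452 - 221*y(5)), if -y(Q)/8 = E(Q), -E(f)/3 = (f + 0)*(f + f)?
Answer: 109870420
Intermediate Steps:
E(f) = -6*f² (E(f) = -3*(f + 0)*(f + f) = -3*f*2*f = -6*f²)
y(Q) = 48*Q² (y(Q) = -(-48)*Q² = 48*Q²)
-415*(452 - 221*y(5)) = -415*(452 - 221*48*5²) = -415*(452 - 221*48*25) = -415*(452 - 221/(1/1200)) = -415*(452 - 221/1/1200) = -415*(452 - 221*1200) = -415*(452 - 265200) = -415*(-264748) = 109870420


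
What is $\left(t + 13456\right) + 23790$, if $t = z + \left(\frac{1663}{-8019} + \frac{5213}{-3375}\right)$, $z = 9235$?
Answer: $\frac{46589636239}{1002375} \approx 46479.0$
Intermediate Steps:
$t = \frac{9255176989}{1002375}$ ($t = 9235 + \left(\frac{1663}{-8019} + \frac{5213}{-3375}\right) = 9235 + \left(1663 \left(- \frac{1}{8019}\right) + 5213 \left(- \frac{1}{3375}\right)\right) = 9235 - \frac{1756136}{1002375} = \frac{9255176989}{1002375} \approx 9233.3$)
$\left(t + 13456\right) + 23790 = \left(\frac{9255176989}{1002375} + 13456\right) + 23790 = \frac{22743134989}{1002375} + 23790 = \frac{46589636239}{1002375}$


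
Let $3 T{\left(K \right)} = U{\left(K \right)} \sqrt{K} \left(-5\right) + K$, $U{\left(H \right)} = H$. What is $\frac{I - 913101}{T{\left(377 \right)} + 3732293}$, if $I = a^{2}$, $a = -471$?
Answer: $- \frac{23220645547680}{125377202363711} - \frac{3909075300 \sqrt{377}}{125377202363711} \approx -0.18581$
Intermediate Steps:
$I = 221841$ ($I = \left(-471\right)^{2} = 221841$)
$T{\left(K \right)} = - \frac{5 K^{\frac{3}{2}}}{3} + \frac{K}{3}$ ($T{\left(K \right)} = \frac{K \sqrt{K} \left(-5\right) + K}{3} = \frac{K^{\frac{3}{2}} \left(-5\right) + K}{3} = \frac{- 5 K^{\frac{3}{2}} + K}{3} = \frac{K - 5 K^{\frac{3}{2}}}{3} = - \frac{5 K^{\frac{3}{2}}}{3} + \frac{K}{3}$)
$\frac{I - 913101}{T{\left(377 \right)} + 3732293} = \frac{221841 - 913101}{\left(- \frac{5 \cdot 377^{\frac{3}{2}}}{3} + \frac{1}{3} \cdot 377\right) + 3732293} = \frac{221841 - 913101}{\left(- \frac{5 \cdot 377 \sqrt{377}}{3} + \frac{377}{3}\right) + 3732293} = - \frac{691260}{\left(- \frac{1885 \sqrt{377}}{3} + \frac{377}{3}\right) + 3732293} = - \frac{691260}{\left(\frac{377}{3} - \frac{1885 \sqrt{377}}{3}\right) + 3732293} = - \frac{691260}{\frac{11197256}{3} - \frac{1885 \sqrt{377}}{3}}$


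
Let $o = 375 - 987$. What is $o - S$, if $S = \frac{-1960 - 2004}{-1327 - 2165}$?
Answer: $- \frac{535267}{873} \approx -613.13$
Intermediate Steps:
$S = \frac{991}{873}$ ($S = - \frac{3964}{-3492} = \left(-3964\right) \left(- \frac{1}{3492}\right) = \frac{991}{873} \approx 1.1352$)
$o = -612$ ($o = 375 - 987 = -612$)
$o - S = -612 - \frac{991}{873} = - \frac{535267}{873}$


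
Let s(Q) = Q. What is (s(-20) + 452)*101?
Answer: 43632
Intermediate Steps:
(s(-20) + 452)*101 = (-20 + 452)*101 = 432*101 = 43632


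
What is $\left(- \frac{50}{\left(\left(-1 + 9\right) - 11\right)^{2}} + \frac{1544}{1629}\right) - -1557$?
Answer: $\frac{280983}{181} \approx 1552.4$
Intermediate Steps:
$\left(- \frac{50}{\left(\left(-1 + 9\right) - 11\right)^{2}} + \frac{1544}{1629}\right) - -1557 = \left(- \frac{50}{\left(8 - 11\right)^{2}} + 1544 \cdot \frac{1}{1629}\right) + 1557 = \left(- \frac{50}{\left(-3\right)^{2}} + \frac{1544}{1629}\right) + 1557 = \left(- \frac{50}{9} + \frac{1544}{1629}\right) + 1557 = - \frac{834}{181} + 1557 = \frac{280983}{181}$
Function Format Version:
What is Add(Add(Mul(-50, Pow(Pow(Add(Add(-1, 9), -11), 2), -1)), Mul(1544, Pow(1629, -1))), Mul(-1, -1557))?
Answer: Rational(280983, 181) ≈ 1552.4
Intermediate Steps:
Add(Add(Mul(-50, Pow(Pow(Add(Add(-1, 9), -11), 2), -1)), Mul(1544, Pow(1629, -1))), Mul(-1, -1557)) = Add(Add(Mul(-50, Pow(Pow(Add(8, -11), 2), -1)), Mul(1544, Rational(1, 1629))), 1557) = Add(Add(Mul(-50, Pow(Pow(-3, 2), -1)), Rational(1544, 1629)), 1557) = Add(Add(Mul(-50, Pow(9, -1)), Rational(1544, 1629)), 1557) = Add(Add(Mul(-50, Rational(1, 9)), Rational(1544, 1629)), 1557) = Add(Add(Rational(-50, 9), Rational(1544, 1629)), 1557) = Add(Rational(-834, 181), 1557) = Rational(280983, 181)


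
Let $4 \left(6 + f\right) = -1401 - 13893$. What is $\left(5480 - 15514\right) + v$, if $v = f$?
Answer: $- \frac{27727}{2} \approx -13864.0$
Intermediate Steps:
$f = - \frac{7659}{2}$ ($f = -6 + \frac{-1401 - 13893}{4} = -6 + \frac{1}{4} \left(-15294\right) = -6 - \frac{7647}{2} = - \frac{7659}{2} \approx -3829.5$)
$v = - \frac{7659}{2} \approx -3829.5$
$\left(5480 - 15514\right) + v = \left(5480 - 15514\right) - \frac{7659}{2} = -10034 - \frac{7659}{2} = - \frac{27727}{2}$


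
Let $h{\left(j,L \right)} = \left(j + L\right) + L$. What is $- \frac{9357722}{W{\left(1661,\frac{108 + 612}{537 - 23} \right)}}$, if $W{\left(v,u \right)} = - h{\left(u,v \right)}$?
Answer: $\frac{1202467277}{427057} \approx 2815.7$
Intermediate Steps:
$h{\left(j,L \right)} = j + 2 L$ ($h{\left(j,L \right)} = \left(L + j\right) + L = j + 2 L$)
$W{\left(v,u \right)} = - u - 2 v$ ($W{\left(v,u \right)} = - (u + 2 v) = - u - 2 v$)
$- \frac{9357722}{W{\left(1661,\frac{108 + 612}{537 - 23} \right)}} = - \frac{9357722}{- \frac{108 + 612}{537 - 23} - 3322} = - \frac{9357722}{- \frac{720}{514} - 3322} = - \frac{9357722}{\left(-1\right) \frac{360}{257} - 3322} = - \frac{9357722}{- \frac{360}{257} - 3322} = - \frac{9357722}{- \frac{854114}{257}} = \left(-9357722\right) \left(- \frac{257}{854114}\right) = \frac{1202467277}{427057}$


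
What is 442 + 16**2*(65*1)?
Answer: 17082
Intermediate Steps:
442 + 16**2*(65*1) = 442 + 256*65 = 442 + 16640 = 17082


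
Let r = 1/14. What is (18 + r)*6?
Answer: 759/7 ≈ 108.43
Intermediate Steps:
r = 1/14 ≈ 0.071429
(18 + r)*6 = (18 + 1/14)*6 = (253/14)*6 = 759/7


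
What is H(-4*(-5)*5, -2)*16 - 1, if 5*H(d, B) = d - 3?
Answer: 1547/5 ≈ 309.40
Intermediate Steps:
H(d, B) = -3/5 + d/5 (H(d, B) = (d - 3)/5 = (-3 + d)/5 = -3/5 + d/5)
H(-4*(-5)*5, -2)*16 - 1 = (-3/5 + (-4*(-5)*5)/5)*16 - 1 = (-3/5 + (20*5)/5)*16 - 1 = (-3/5 + (1/5)*100)*16 - 1 = (-3/5 + 20)*16 - 1 = (97/5)*16 - 1 = 1552/5 - 1 = 1547/5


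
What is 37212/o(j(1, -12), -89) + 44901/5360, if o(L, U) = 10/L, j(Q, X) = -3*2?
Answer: -119628891/5360 ≈ -22319.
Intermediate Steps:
j(Q, X) = -6
37212/o(j(1, -12), -89) + 44901/5360 = 37212/((10/(-6))) + 44901/5360 = 37212/((10*(-1/6))) + 44901*(1/5360) = 37212/(-5/3) + 44901/5360 = 37212*(-3/5) + 44901/5360 = -111636/5 + 44901/5360 = -119628891/5360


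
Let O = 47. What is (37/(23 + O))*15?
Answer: 111/14 ≈ 7.9286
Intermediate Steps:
(37/(23 + O))*15 = (37/(23 + 47))*15 = (37/70)*15 = 111/14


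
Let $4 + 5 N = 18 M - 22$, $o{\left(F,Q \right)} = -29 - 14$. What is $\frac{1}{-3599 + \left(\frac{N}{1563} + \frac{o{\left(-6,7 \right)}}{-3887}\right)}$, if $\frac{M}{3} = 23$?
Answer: $- \frac{30376905}{109321418458} \approx -0.00027787$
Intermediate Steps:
$M = 69$ ($M = 3 \cdot 23 = 69$)
$o{\left(F,Q \right)} = -43$ ($o{\left(F,Q \right)} = -29 - 14 = -43$)
$N = \frac{1216}{5}$ ($N = - \frac{4}{5} + \frac{18 \cdot 69 - 22}{5} = - \frac{4}{5} + \frac{1242 - 22}{5} = - \frac{4}{5} + \frac{1}{5} \cdot 1220 = - \frac{4}{5} + 244 = \frac{1216}{5} \approx 243.2$)
$\frac{1}{-3599 + \left(\frac{N}{1563} + \frac{o{\left(-6,7 \right)}}{-3887}\right)} = \frac{1}{-3599 + \left(\frac{1216}{5 \cdot 1563} - \frac{43}{-3887}\right)} = \frac{1}{-3599 + \left(\frac{1216}{5} \cdot \frac{1}{1563} - - \frac{43}{3887}\right)} = \frac{1}{-3599 + \left(\frac{1216}{7815} + \frac{43}{3887}\right)} = \frac{1}{-3599 + \frac{5062637}{30376905}} = \frac{1}{- \frac{109321418458}{30376905}} = - \frac{30376905}{109321418458}$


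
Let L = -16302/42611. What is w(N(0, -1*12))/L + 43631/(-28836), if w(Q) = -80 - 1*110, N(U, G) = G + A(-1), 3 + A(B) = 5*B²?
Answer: 2041645427/4123548 ≈ 495.12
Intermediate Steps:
A(B) = -3 + 5*B²
L = -16302/42611 (L = -16302*1/42611 = -16302/42611 ≈ -0.38258)
N(U, G) = 2 + G (N(U, G) = G + (-3 + 5*(-1)²) = G + (-3 + 5*1) = G + (-3 + 5) = G + 2 = 2 + G)
w(Q) = -190 (w(Q) = -80 - 110 = -190)
w(N(0, -1*12))/L + 43631/(-28836) = -190/(-16302/42611) + 43631/(-28836) = -190*(-42611/16302) + 43631*(-1/28836) = 213055/429 - 43631/28836 = 2041645427/4123548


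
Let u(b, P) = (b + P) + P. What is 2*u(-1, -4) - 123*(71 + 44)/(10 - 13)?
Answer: 4697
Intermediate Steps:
u(b, P) = b + 2*P (u(b, P) = (P + b) + P = b + 2*P)
2*u(-1, -4) - 123*(71 + 44)/(10 - 13) = 2*(-1 + 2*(-4)) - 123*(71 + 44)/(10 - 13) = 2*(-1 - 8) - 14145/(-3) = 2*(-9) - 14145*(-1)/3 = -18 - 123*(-115/3) = -18 + 4715 = 4697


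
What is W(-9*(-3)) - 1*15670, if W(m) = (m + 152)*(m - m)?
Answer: -15670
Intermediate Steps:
W(m) = 0 (W(m) = (152 + m)*0 = 0)
W(-9*(-3)) - 1*15670 = 0 - 1*15670 = 0 - 15670 = -15670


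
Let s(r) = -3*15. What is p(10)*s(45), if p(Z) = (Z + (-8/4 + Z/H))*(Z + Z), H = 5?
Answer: -9000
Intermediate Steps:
p(Z) = 2*Z*(-2 + 6*Z/5) (p(Z) = (Z + (-8/4 + Z/5))*(Z + Z) = (Z + (-8*¼ + Z*(⅕)))*(2*Z) = (Z + (-2 + Z/5))*(2*Z) = (-2 + 6*Z/5)*(2*Z) = 2*Z*(-2 + 6*Z/5))
s(r) = -45
p(10)*s(45) = ((⅘)*10*(-5 + 3*10))*(-45) = ((⅘)*10*(-5 + 30))*(-45) = ((⅘)*10*25)*(-45) = 200*(-45) = -9000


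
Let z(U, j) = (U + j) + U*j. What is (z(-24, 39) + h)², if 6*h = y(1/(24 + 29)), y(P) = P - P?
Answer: 848241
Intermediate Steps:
y(P) = 0
h = 0 (h = (⅙)*0 = 0)
z(U, j) = U + j + U*j
(z(-24, 39) + h)² = ((-24 + 39 - 24*39) + 0)² = ((-24 + 39 - 936) + 0)² = (-921 + 0)² = (-921)² = 848241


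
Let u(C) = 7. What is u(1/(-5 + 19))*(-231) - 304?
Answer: -1921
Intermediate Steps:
u(1/(-5 + 19))*(-231) - 304 = 7*(-231) - 304 = -1617 - 304 = -1921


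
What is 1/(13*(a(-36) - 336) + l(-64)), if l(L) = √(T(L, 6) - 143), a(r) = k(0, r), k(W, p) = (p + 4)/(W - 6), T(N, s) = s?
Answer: -38688/166308049 - 9*I*√137/166308049 ≈ -0.00023263 - 6.3342e-7*I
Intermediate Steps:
k(W, p) = (4 + p)/(-6 + W)
a(r) = -⅔ - r/6 (a(r) = (4 + r)/(-6 + 0) = (4 + r)/(-6) = -(4 + r)/6 = -⅔ - r/6)
l(L) = I*√137 (l(L) = √(6 - 143) = √(-137) = I*√137)
1/(13*(a(-36) - 336) + l(-64)) = 1/(13*((-⅔ - ⅙*(-36)) - 336) + I*√137) = 1/(13*((-⅔ + 6) - 336) + I*√137) = 1/(13*(16/3 - 336) + I*√137) = 1/(13*(-992/3) + I*√137) = 1/(-12896/3 + I*√137)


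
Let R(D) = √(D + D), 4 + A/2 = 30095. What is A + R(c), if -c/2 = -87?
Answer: 60182 + 2*√87 ≈ 60201.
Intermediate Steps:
c = 174 (c = -2*(-87) = 174)
A = 60182 (A = -8 + 2*30095 = -8 + 60190 = 60182)
R(D) = √2*√D (R(D) = √(2*D) = √2*√D)
A + R(c) = 60182 + √2*√174 = 60182 + 2*√87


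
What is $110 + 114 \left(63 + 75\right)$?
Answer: $15842$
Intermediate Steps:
$110 + 114 \left(63 + 75\right) = 110 + 114 \cdot 138 = 110 + 15732 = 15842$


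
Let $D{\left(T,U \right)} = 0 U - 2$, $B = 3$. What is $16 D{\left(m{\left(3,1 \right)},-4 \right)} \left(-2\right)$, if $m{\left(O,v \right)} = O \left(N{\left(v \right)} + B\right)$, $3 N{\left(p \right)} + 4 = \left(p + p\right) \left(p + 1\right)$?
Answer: $64$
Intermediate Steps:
$N{\left(p \right)} = - \frac{4}{3} + \frac{2 p \left(1 + p\right)}{3}$ ($N{\left(p \right)} = - \frac{4}{3} + \frac{\left(p + p\right) \left(p + 1\right)}{3} = - \frac{4}{3} + \frac{2 p \left(1 + p\right)}{3}$)
$m{\left(O,v \right)} = O \left(\frac{5}{3} + \frac{2 v}{3} + \frac{2 v^{2}}{3}\right)$ ($m{\left(O,v \right)} = O \left(\left(- \frac{4}{3} + \frac{2 v}{3} + \frac{2 v^{2}}{3}\right) + 3\right) = O \left(\frac{5}{3} + \frac{2 v}{3} + \frac{2 v^{2}}{3}\right)$)
$D{\left(T,U \right)} = -2$ ($D{\left(T,U \right)} = 0 - 2 = -2$)
$16 D{\left(m{\left(3,1 \right)},-4 \right)} \left(-2\right) = 16 \left(-2\right) \left(-2\right) = \left(-32\right) \left(-2\right) = 64$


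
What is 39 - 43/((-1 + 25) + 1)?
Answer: 932/25 ≈ 37.280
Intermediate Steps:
39 - 43/((-1 + 25) + 1) = 39 - 43/(24 + 1) = 39 - 43/25 = 932/25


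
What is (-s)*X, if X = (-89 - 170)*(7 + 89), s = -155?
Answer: -3853920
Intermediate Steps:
X = -24864 (X = -259*96 = -24864)
(-s)*X = -1*(-155)*(-24864) = 155*(-24864) = -3853920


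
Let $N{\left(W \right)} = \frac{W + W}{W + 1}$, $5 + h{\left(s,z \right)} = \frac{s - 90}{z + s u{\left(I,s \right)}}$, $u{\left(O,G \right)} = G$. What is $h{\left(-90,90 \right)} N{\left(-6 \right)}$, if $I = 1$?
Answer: $- \frac{5484}{455} \approx -12.053$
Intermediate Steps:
$h{\left(s,z \right)} = -5 + \frac{-90 + s}{z + s^{2}}$ ($h{\left(s,z \right)} = -5 + \frac{s - 90}{z + s s} = -5 + \frac{-90 + s}{z + s^{2}}$)
$N{\left(W \right)} = \frac{2 W}{1 + W}$
$h{\left(-90,90 \right)} N{\left(-6 \right)} = \frac{-90 - 90 - 450 - 5 \left(-90\right)^{2}}{90 + \left(-90\right)^{2}} \cdot 2 \left(-6\right) \frac{1}{1 - 6} = \frac{-90 - 90 - 450 - 40500}{90 + 8100} \cdot 2 \left(-6\right) \frac{1}{-5} = \frac{-90 - 90 - 450 - 40500}{8190} \cdot 2 \left(-6\right) \left(- \frac{1}{5}\right) = \frac{1}{8190} \left(-41130\right) \frac{12}{5} = \left(- \frac{457}{91}\right) \frac{12}{5} = - \frac{5484}{455}$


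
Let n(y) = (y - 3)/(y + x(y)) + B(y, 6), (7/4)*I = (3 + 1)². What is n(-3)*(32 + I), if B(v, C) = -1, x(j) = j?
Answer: 0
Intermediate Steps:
I = 64/7 (I = 4*(3 + 1)²/7 = (4/7)*4² = (4/7)*16 = 64/7 ≈ 9.1429)
n(y) = -1 + (-3 + y)/(2*y) (n(y) = (y - 3)/(y + y) - 1 = (-3 + y)/((2*y)) - 1 = (-3 + y)*(1/(2*y)) - 1 = (-3 + y)/(2*y) - 1 = -1 + (-3 + y)/(2*y))
n(-3)*(32 + I) = ((½)*(-3 - 1*(-3))/(-3))*(32 + 64/7) = ((½)*(-⅓)*(-3 + 3))*(288/7) = ((½)*(-⅓)*0)*(288/7) = 0*(288/7) = 0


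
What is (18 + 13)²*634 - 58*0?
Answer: 609274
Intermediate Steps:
(18 + 13)²*634 - 58*0 = 31²*634 + 0 = 961*634 + 0 = 609274 + 0 = 609274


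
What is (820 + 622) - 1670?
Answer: -228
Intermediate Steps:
(820 + 622) - 1670 = 1442 - 1670 = -228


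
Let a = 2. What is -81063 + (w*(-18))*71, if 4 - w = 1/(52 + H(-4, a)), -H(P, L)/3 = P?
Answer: -2756961/32 ≈ -86155.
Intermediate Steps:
H(P, L) = -3*P
w = 255/64 (w = 4 - 1/(52 - 3*(-4)) = 4 - 1/(52 + 12) = 4 - 1/64 = 255/64 ≈ 3.9844)
-81063 + (w*(-18))*71 = -81063 + ((255/64)*(-18))*71 = -81063 - 2295/32*71 = -81063 - 162945/32 = -2756961/32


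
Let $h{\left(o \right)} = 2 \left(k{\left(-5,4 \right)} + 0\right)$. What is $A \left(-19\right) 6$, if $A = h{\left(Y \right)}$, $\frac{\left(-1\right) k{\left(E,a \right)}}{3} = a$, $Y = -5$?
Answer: $2736$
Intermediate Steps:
$k{\left(E,a \right)} = - 3 a$
$h{\left(o \right)} = -24$ ($h{\left(o \right)} = 2 \left(\left(-3\right) 4 + 0\right) = 2 \left(-12 + 0\right) = 2 \left(-12\right) = -24$)
$A = -24$
$A \left(-19\right) 6 = \left(-24\right) \left(-19\right) 6 = 456 \cdot 6 = 2736$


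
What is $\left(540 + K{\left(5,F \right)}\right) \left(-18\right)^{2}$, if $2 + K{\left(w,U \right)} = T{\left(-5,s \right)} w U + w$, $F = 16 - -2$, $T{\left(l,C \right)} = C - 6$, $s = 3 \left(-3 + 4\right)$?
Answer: $88452$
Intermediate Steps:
$s = 3$ ($s = 3 \cdot 1 = 3$)
$T{\left(l,C \right)} = -6 + C$ ($T{\left(l,C \right)} = C - 6 = -6 + C$)
$F = 18$ ($F = 16 + 2 = 18$)
$K{\left(w,U \right)} = -2 + w - 3 U w$ ($K{\left(w,U \right)} = -2 + \left(\left(-6 + 3\right) w U + w\right) = -2 + \left(- 3 w U + w\right) = -2 - \left(- w + 3 U w\right) = -2 + w - 3 U w$)
$\left(540 + K{\left(5,F \right)}\right) \left(-18\right)^{2} = \left(540 - \left(-3 + 270\right)\right) \left(-18\right)^{2} = \left(540 - 267\right) 324 = 273 \cdot 324 = 88452$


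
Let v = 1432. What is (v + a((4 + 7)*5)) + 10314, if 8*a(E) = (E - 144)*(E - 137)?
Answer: 50633/4 ≈ 12658.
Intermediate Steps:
a(E) = (-144 + E)*(-137 + E)/8 (a(E) = ((E - 144)*(E - 137))/8 = ((-144 + E)*(-137 + E))/8 = (-144 + E)*(-137 + E)/8)
(v + a((4 + 7)*5)) + 10314 = (1432 + (2466 - 281*(4 + 7)*5/8 + ((4 + 7)*5)**2/8)) + 10314 = (1432 + (2466 - 3091*5/8 + (11*5)**2/8)) + 10314 = (1432 + (2466 - 281/8*55 + (1/8)*55**2)) + 10314 = (1432 + (2466 - 15455/8 + (1/8)*3025)) + 10314 = (1432 + (2466 - 15455/8 + 3025/8)) + 10314 = (1432 + 3649/4) + 10314 = 9377/4 + 10314 = 50633/4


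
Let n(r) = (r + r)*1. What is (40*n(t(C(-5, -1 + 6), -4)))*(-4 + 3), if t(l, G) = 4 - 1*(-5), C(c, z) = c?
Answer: -720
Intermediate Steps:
t(l, G) = 9 (t(l, G) = 4 + 5 = 9)
n(r) = 2*r (n(r) = (2*r)*1 = 2*r)
(40*n(t(C(-5, -1 + 6), -4)))*(-4 + 3) = (40*(2*9))*(-4 + 3) = (40*18)*(-1) = 720*(-1) = -720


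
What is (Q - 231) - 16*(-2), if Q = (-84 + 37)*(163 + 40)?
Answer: -9740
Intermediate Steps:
Q = -9541 (Q = -47*203 = -9541)
(Q - 231) - 16*(-2) = (-9541 - 231) - 16*(-2) = -9772 + 32 = -9740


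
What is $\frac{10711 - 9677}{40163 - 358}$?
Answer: $\frac{1034}{39805} \approx 0.025977$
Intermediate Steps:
$\frac{10711 - 9677}{40163 - 358} = \frac{1034}{40163 - 358} = \frac{1034}{39805}$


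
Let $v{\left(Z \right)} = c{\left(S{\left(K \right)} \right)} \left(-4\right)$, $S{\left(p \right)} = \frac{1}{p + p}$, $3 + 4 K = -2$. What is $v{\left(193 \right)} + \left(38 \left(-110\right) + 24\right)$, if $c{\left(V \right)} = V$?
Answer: $- \frac{20772}{5} \approx -4154.4$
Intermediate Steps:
$K = - \frac{5}{4}$ ($K = - \frac{3}{4} + \frac{1}{4} \left(-2\right) = - \frac{3}{4} - \frac{1}{2} = - \frac{5}{4} \approx -1.25$)
$S{\left(p \right)} = \frac{1}{2 p}$
$v{\left(Z \right)} = \frac{8}{5}$ ($v{\left(Z \right)} = \frac{1}{2 \left(- \frac{5}{4}\right)} \left(-4\right) = \frac{1}{2} \left(- \frac{4}{5}\right) \left(-4\right) = \left(- \frac{2}{5}\right) \left(-4\right) = \frac{8}{5}$)
$v{\left(193 \right)} + \left(38 \left(-110\right) + 24\right) = \frac{8}{5} + \left(38 \left(-110\right) + 24\right) = \frac{8}{5} + \left(-4180 + 24\right) = \frac{8}{5} - 4156 = - \frac{20772}{5}$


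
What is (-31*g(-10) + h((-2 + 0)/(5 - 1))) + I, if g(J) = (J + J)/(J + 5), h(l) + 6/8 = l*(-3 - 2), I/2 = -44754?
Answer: -358521/4 ≈ -89630.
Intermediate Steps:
I = -89508 (I = 2*(-44754) = -89508)
h(l) = -¾ - 5*l (h(l) = -¾ + l*(-3 - 2) = -¾ + l*(-5) = -¾ - 5*l)
g(J) = 2*J/(5 + J) (g(J) = (2*J)/(5 + J) = 2*J/(5 + J))
(-31*g(-10) + h((-2 + 0)/(5 - 1))) + I = (-62*(-10)/(5 - 10) + (-¾ - 5*(-2 + 0)/(5 - 1))) - 89508 = (-62*(-10)/(-5) + (-¾ - (-10)/4)) - 89508 = (-62*(-10)*(-1)/5 + (-¾ - (-10)/4)) - 89508 = (-31*4 + (-¾ - 5*(-½))) - 89508 = (-124 + (-¾ + 5/2)) - 89508 = (-124 + 7/4) - 89508 = -489/4 - 89508 = -358521/4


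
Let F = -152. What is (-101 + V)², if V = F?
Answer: 64009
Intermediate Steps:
V = -152
(-101 + V)² = (-101 - 152)² = (-253)² = 64009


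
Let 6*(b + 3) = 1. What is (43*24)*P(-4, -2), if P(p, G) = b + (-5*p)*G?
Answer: -44204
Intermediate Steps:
b = -17/6 (b = -3 + (⅙)*1 = -3 + ⅙ = -17/6 ≈ -2.8333)
P(p, G) = -17/6 - 5*G*p (P(p, G) = -17/6 + (-5*p)*G = -17/6 - 5*G*p)
(43*24)*P(-4, -2) = (43*24)*(-17/6 - 5*(-2)*(-4)) = 1032*(-17/6 - 40) = 1032*(-257/6) = -44204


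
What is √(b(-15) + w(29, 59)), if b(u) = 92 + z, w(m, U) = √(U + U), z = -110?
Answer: √(-18 + √118) ≈ 2.6716*I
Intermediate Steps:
w(m, U) = √2*√U (w(m, U) = √(2*U) = √2*√U)
b(u) = -18 (b(u) = 92 - 110 = -18)
√(b(-15) + w(29, 59)) = √(-18 + √2*√59) = √(-18 + √118)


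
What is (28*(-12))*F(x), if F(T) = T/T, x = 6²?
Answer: -336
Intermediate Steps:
x = 36
F(T) = 1
(28*(-12))*F(x) = (28*(-12))*1 = -336*1 = -336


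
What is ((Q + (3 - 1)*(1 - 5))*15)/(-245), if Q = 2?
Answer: 18/49 ≈ 0.36735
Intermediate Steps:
((Q + (3 - 1)*(1 - 5))*15)/(-245) = ((2 + (3 - 1)*(1 - 5))*15)/(-245) = ((2 + 2*(-4))*15)*(-1/245) = ((2 - 8)*15)*(-1/245) = -6*15*(-1/245) = -90*(-1/245) = 18/49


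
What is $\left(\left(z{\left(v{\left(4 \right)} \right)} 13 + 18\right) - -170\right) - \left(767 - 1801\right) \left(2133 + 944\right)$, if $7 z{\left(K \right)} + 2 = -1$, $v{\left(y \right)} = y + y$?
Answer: $\frac{22272603}{7} \approx 3.1818 \cdot 10^{6}$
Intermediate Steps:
$v{\left(y \right)} = 2 y$
$z{\left(K \right)} = - \frac{3}{7}$ ($z{\left(K \right)} = - \frac{2}{7} + \frac{1}{7} \left(-1\right) = - \frac{2}{7} - \frac{1}{7} = - \frac{3}{7}$)
$\left(\left(z{\left(v{\left(4 \right)} \right)} 13 + 18\right) - -170\right) - \left(767 - 1801\right) \left(2133 + 944\right) = \left(\left(\left(- \frac{3}{7}\right) 13 + 18\right) - -170\right) - \left(767 - 1801\right) \left(2133 + 944\right) = \left(\left(- \frac{39}{7} + 18\right) + 170\right) - \left(-1034\right) 3077 = \left(\frac{87}{7} + 170\right) - -3181618 = \frac{1277}{7} + 3181618 = \frac{22272603}{7}$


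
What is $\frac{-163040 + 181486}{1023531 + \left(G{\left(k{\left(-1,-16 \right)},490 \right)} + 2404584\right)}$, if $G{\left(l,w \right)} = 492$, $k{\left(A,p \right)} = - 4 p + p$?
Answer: $\frac{18446}{3428607} \approx 0.00538$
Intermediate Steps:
$k{\left(A,p \right)} = - 3 p$
$\frac{-163040 + 181486}{1023531 + \left(G{\left(k{\left(-1,-16 \right)},490 \right)} + 2404584\right)} = \frac{-163040 + 181486}{1023531 + \left(492 + 2404584\right)} = \frac{18446}{1023531 + 2405076} = \frac{18446}{3428607}$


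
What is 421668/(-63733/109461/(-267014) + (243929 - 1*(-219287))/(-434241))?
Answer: -104936056222014254952/265464182304361 ≈ -3.9529e+5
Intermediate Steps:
421668/(-63733/109461/(-267014) + (243929 - 1*(-219287))/(-434241)) = 421668/(-63733*1/109461*(-1/267014) + (243929 + 219287)*(-1/434241)) = 421668/(-63733/109461*(-1/267014) + 463216*(-1/434241)) = 421668/(63733/29227619454 - 463216/434241) = 421668/(-4512891099174137/4230610233108138) = 421668*(-4230610233108138/4512891099174137) = -104936056222014254952/265464182304361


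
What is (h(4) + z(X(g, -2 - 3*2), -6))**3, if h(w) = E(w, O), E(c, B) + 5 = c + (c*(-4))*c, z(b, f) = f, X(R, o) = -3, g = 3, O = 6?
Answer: -357911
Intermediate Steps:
E(c, B) = -5 + c - 4*c**2 (E(c, B) = -5 + (c + (c*(-4))*c) = -5 + (c + (-4*c)*c) = -5 + (c - 4*c**2) = -5 + c - 4*c**2)
h(w) = -5 + w - 4*w**2
(h(4) + z(X(g, -2 - 3*2), -6))**3 = ((-5 + 4 - 4*4**2) - 6)**3 = ((-5 + 4 - 4*16) - 6)**3 = ((-5 + 4 - 64) - 6)**3 = (-65 - 6)**3 = (-71)**3 = -357911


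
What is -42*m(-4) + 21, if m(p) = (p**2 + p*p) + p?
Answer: -1155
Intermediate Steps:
m(p) = p + 2*p**2 (m(p) = (p**2 + p**2) + p = 2*p**2 + p = p + 2*p**2)
-42*m(-4) + 21 = -(-168)*(1 + 2*(-4)) + 21 = -(-168)*(1 - 8) + 21 = -(-168)*(-7) + 21 = -42*28 + 21 = -1176 + 21 = -1155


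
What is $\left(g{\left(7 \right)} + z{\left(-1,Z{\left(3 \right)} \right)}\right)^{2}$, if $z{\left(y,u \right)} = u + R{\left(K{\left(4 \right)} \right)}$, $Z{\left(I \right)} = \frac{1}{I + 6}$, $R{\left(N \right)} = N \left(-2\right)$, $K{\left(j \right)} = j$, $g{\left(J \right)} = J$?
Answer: $\frac{64}{81} \approx 0.79012$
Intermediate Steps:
$R{\left(N \right)} = - 2 N$
$Z{\left(I \right)} = \frac{1}{6 + I}$
$z{\left(y,u \right)} = -8 + u$ ($z{\left(y,u \right)} = u - 8 = -8 + u$)
$\left(g{\left(7 \right)} + z{\left(-1,Z{\left(3 \right)} \right)}\right)^{2} = \left(7 - \left(8 - \frac{1}{6 + 3}\right)\right)^{2} = \left(7 - \left(8 - \frac{1}{9}\right)\right)^{2} = \left(7 + \left(-8 + \frac{1}{9}\right)\right)^{2} = \left(7 - \frac{71}{9}\right)^{2} = \left(- \frac{8}{9}\right)^{2} = \frac{64}{81}$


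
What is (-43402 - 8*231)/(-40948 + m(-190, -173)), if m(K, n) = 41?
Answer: 45250/40907 ≈ 1.1062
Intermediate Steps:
(-43402 - 8*231)/(-40948 + m(-190, -173)) = (-43402 - 8*231)/(-40948 + 41) = (-43402 - 1848)/(-40907) = -45250*(-1/40907) = 45250/40907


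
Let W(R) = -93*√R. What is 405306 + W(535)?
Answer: 405306 - 93*√535 ≈ 4.0316e+5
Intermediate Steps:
405306 + W(535) = 405306 - 93*√535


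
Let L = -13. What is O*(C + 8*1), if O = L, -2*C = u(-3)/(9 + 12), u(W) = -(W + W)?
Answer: -715/7 ≈ -102.14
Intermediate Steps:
u(W) = -2*W
C = -1/7 (C = -(-2*(-3))/(2*(9 + 12)) = -3/21 = -1/2*2/7 = -1/7 ≈ -0.14286)
O = -13
O*(C + 8*1) = -13*(-1/7 + 8*1) = -13*(-1/7 + 8) = -13*55/7 = -715/7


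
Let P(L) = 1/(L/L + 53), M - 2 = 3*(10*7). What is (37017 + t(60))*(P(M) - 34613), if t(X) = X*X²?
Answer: -17515345471/2 ≈ -8.7577e+9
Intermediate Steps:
M = 212 (M = 2 + 3*(10*7) = 2 + 3*70 = 2 + 210 = 212)
P(L) = 1/54 (P(L) = 1/(1 + 53) = 1/54)
t(X) = X³
(37017 + t(60))*(P(M) - 34613) = (37017 + 60³)*(1/54 - 34613) = (37017 + 216000)*(-1869101/54) = 253017*(-1869101/54) = -17515345471/2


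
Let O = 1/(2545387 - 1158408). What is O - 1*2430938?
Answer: -3371659956301/1386979 ≈ -2.4309e+6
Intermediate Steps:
O = 1/1386979 ≈ 7.2099e-7
O - 1*2430938 = 1/1386979 - 1*2430938 = 1/1386979 - 2430938 = -3371659956301/1386979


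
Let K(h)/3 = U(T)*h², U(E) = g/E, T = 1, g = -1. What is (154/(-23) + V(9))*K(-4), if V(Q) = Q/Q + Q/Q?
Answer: 5184/23 ≈ 225.39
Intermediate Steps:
U(E) = -1/E
V(Q) = 2 (V(Q) = 1 + 1 = 2)
K(h) = -3*h² (K(h) = 3*((-1/1)*h²) = 3*((-1*1)*h²) = 3*(-h²) = -3*h²)
(154/(-23) + V(9))*K(-4) = (154/(-23) + 2)*(-3*(-4)²) = (154*(-1/23) + 2)*(-3*16) = (-154/23 + 2)*(-48) = -108/23*(-48) = 5184/23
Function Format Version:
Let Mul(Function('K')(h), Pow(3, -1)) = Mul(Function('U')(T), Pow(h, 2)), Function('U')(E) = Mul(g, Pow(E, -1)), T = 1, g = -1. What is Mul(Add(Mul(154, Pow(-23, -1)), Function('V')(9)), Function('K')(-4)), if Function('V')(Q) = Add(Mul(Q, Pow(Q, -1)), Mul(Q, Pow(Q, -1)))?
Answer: Rational(5184, 23) ≈ 225.39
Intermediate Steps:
Function('U')(E) = Mul(-1, Pow(E, -1))
Function('V')(Q) = 2 (Function('V')(Q) = Add(1, 1) = 2)
Function('K')(h) = Mul(-3, Pow(h, 2)) (Function('K')(h) = Mul(3, Mul(Mul(-1, Pow(1, -1)), Pow(h, 2))) = Mul(3, Mul(Mul(-1, 1), Pow(h, 2))) = Mul(3, Mul(-1, Pow(h, 2))) = Mul(-3, Pow(h, 2)))
Mul(Add(Mul(154, Pow(-23, -1)), Function('V')(9)), Function('K')(-4)) = Mul(Add(Mul(154, Pow(-23, -1)), 2), Mul(-3, Pow(-4, 2))) = Mul(Add(Mul(154, Rational(-1, 23)), 2), Mul(-3, 16)) = Mul(Add(Rational(-154, 23), 2), -48) = Mul(Rational(-108, 23), -48) = Rational(5184, 23)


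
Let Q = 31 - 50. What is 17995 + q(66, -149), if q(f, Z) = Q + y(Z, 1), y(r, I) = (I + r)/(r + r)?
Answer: 2678498/149 ≈ 17977.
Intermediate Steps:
y(r, I) = (I + r)/(2*r) (y(r, I) = (I + r)/((2*r)) = (I + r)*(1/(2*r)) = (I + r)/(2*r))
Q = -19
q(f, Z) = -19 + (1 + Z)/(2*Z)
17995 + q(66, -149) = 17995 + (½)*(1 - 37*(-149))/(-149) = 17995 + (½)*(-1/149)*(1 + 5513) = 17995 + (½)*(-1/149)*5514 = 17995 - 2757/149 = 2678498/149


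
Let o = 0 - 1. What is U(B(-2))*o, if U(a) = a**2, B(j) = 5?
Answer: -25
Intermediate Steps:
o = -1
U(B(-2))*o = 5**2*(-1) = 25*(-1) = -25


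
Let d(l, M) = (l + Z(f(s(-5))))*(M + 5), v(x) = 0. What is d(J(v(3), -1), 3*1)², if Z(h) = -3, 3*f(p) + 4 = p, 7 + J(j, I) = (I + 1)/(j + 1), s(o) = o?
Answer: 6400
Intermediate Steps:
J(j, I) = -7 + (1 + I)/(1 + j) (J(j, I) = -7 + (I + 1)/(j + 1) = -7 + (1 + I)/(1 + j))
f(p) = -4/3 + p/3
d(l, M) = (-3 + l)*(5 + M) (d(l, M) = (l - 3)*(M + 5) = (-3 + l)*(5 + M))
d(J(v(3), -1), 3*1)² = (-15 - 9 + 5*((-6 - 1 - 7*0)/(1 + 0)) + (3*1)*((-6 - 1 - 7*0)/(1 + 0)))² = (-15 - 3*3 + 5*((-6 - 1 + 0)/1) + 3*((-6 - 1 + 0)/1))² = (-15 - 9 + 5*(1*(-7)) + 3*(1*(-7)))² = (-15 - 9 + 5*(-7) + 3*(-7))² = (-15 - 9 - 35 - 21)² = (-80)² = 6400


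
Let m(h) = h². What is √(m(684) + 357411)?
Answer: √825267 ≈ 908.44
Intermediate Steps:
√(m(684) + 357411) = √(684² + 357411) = √(467856 + 357411) = √825267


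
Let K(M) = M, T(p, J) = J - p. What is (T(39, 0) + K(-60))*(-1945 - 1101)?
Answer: 301554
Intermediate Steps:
(T(39, 0) + K(-60))*(-1945 - 1101) = ((0 - 1*39) - 60)*(-1945 - 1101) = ((0 - 39) - 60)*(-3046) = (-39 - 60)*(-3046) = -99*(-3046) = 301554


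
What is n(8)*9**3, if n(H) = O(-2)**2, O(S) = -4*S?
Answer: 46656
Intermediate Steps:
n(H) = 64 (n(H) = (-4*(-2))**2 = 8**2 = 64)
n(8)*9**3 = 64*9**3 = 64*729 = 46656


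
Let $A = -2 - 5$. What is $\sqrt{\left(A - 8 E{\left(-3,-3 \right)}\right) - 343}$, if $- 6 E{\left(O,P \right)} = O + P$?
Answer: $i \sqrt{358} \approx 18.921 i$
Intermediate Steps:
$E{\left(O,P \right)} = - \frac{O}{6} - \frac{P}{6}$ ($E{\left(O,P \right)} = - \frac{O + P}{6} = - \frac{O}{6} - \frac{P}{6}$)
$A = -7$
$\sqrt{\left(A - 8 E{\left(-3,-3 \right)}\right) - 343} = \sqrt{\left(-7 - 8 \left(\left(- \frac{1}{6}\right) \left(-3\right) - - \frac{1}{2}\right)\right) - 343} = \sqrt{\left(-7 - 8 \left(\frac{1}{2} + \frac{1}{2}\right)\right) - 343} = \sqrt{\left(-7 - 8\right) - 343} = \sqrt{-15 - 343} = \sqrt{-358} = i \sqrt{358}$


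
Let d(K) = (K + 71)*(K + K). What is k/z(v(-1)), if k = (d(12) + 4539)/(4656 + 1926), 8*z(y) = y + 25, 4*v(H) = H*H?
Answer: 34832/110797 ≈ 0.31438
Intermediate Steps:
v(H) = H²/4 (v(H) = (H*H)/4 = H²/4)
z(y) = 25/8 + y/8 (z(y) = (y + 25)/8 = (25 + y)/8 = 25/8 + y/8)
d(K) = 2*K*(71 + K) (d(K) = (71 + K)*(2*K) = 2*K*(71 + K))
k = 2177/2194 (k = (2*12*(71 + 12) + 4539)/(4656 + 1926) = (2*12*83 + 4539)/6582 = (1992 + 4539)*(1/6582) = 6531*(1/6582) = 2177/2194 ≈ 0.99225)
k/z(v(-1)) = 2177/(2194*(25/8 + ((¼)*(-1)²)/8)) = 2177/(2194*(25/8 + ((¼)*1)/8)) = 2177/(2194*(25/8 + (⅛)*(¼))) = 2177/(2194*(25/8 + 1/32)) = 2177/(2194*(101/32)) = (2177/2194)*(32/101) = 34832/110797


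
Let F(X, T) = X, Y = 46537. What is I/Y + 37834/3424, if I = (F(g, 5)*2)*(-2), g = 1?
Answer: 880333581/79671344 ≈ 11.050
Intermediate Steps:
I = -4 (I = (1*2)*(-2) = 2*(-2) = -4)
I/Y + 37834/3424 = -4/46537 + 37834/3424 = -4*1/46537 + 37834*(1/3424) = -4/46537 + 18917/1712 = 880333581/79671344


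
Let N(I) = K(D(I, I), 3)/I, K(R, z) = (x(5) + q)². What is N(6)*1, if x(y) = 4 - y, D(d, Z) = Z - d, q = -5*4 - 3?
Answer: 96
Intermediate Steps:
q = -23 (q = -20 - 3 = -23)
K(R, z) = 576 (K(R, z) = ((4 - 1*5) - 23)² = ((4 - 5) - 23)² = (-1 - 23)² = (-24)² = 576)
N(I) = 576/I
N(6)*1 = (576/6)*1 = (576*(⅙))*1 = 96*1 = 96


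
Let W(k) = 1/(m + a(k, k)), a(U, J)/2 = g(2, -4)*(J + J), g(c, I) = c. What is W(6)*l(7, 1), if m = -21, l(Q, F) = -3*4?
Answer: -4/9 ≈ -0.44444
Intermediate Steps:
l(Q, F) = -12
a(U, J) = 8*J (a(U, J) = 2*(2*(J + J)) = 2*(2*(2*J)) = 2*(4*J) = 8*J)
W(k) = 1/(-21 + 8*k)
W(6)*l(7, 1) = -12/(-21 + 8*6) = -12/(-21 + 48) = -12/27 = (1/27)*(-12) = -4/9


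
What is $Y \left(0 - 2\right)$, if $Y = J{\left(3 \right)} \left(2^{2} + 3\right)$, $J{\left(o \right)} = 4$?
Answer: $-56$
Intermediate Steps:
$Y = 28$ ($Y = 4 \left(2^{2} + 3\right) = 4 \left(4 + 3\right) = 4 \cdot 7 = 28$)
$Y \left(0 - 2\right) = 28 \left(0 - 2\right) = 28 \left(-2\right) = -56$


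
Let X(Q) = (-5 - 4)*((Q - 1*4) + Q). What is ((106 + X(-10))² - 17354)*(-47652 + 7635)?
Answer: -3454667610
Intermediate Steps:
X(Q) = 36 - 18*Q (X(Q) = -9*((Q - 4) + Q) = -9*((-4 + Q) + Q) = -9*(-4 + 2*Q) = 36 - 18*Q)
((106 + X(-10))² - 17354)*(-47652 + 7635) = ((106 + (36 - 18*(-10)))² - 17354)*(-47652 + 7635) = ((106 + (36 + 180))² - 17354)*(-40017) = ((106 + 216)² - 17354)*(-40017) = (322² - 17354)*(-40017) = (103684 - 17354)*(-40017) = 86330*(-40017) = -3454667610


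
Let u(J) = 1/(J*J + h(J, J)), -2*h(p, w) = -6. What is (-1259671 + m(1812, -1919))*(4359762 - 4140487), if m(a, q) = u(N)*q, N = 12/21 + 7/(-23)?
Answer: -22000884775433025/79612 ≈ -2.7635e+11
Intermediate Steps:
h(p, w) = 3 (h(p, w) = -½*(-6) = 3)
N = 43/161 (N = 12*(1/21) + 7*(-1/23) = 4/7 - 7/23 = 43/161 ≈ 0.26708)
u(J) = 1/(3 + J²) (u(J) = 1/(J*J + 3) = 1/(J² + 3) = 1/(3 + J²))
m(a, q) = 25921*q/79612 (m(a, q) = q/(3 + (43/161)²) = q/(3 + 1849/25921) = q/(79612/25921) = 25921*q/79612)
(-1259671 + m(1812, -1919))*(4359762 - 4140487) = (-1259671 + (25921/79612)*(-1919))*(4359762 - 4140487) = (-1259671 - 49742399/79612)*219275 = -100334670051/79612*219275 = -22000884775433025/79612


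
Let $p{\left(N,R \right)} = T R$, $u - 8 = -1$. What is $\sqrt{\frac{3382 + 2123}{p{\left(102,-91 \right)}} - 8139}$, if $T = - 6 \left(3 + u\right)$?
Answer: $\frac{i \sqrt{269562839}}{182} \approx 90.211 i$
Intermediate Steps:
$u = 7$ ($u = 8 - 1 = 7$)
$T = -60$ ($T = - 6 \left(3 + 7\right) = \left(-6\right) 10 = -60$)
$p{\left(N,R \right)} = - 60 R$
$\sqrt{\frac{3382 + 2123}{p{\left(102,-91 \right)}} - 8139} = \sqrt{\frac{3382 + 2123}{\left(-60\right) \left(-91\right)} - 8139} = \sqrt{\frac{5505}{5460} - 8139} = \sqrt{5505 \cdot \frac{1}{5460} - 8139} = \sqrt{\frac{367}{364} - 8139} = \sqrt{- \frac{2962229}{364}} = \frac{i \sqrt{269562839}}{182}$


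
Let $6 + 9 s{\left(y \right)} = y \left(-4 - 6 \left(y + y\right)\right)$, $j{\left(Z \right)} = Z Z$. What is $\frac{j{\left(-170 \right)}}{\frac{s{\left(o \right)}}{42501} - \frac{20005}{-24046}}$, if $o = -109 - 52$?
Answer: $\frac{265816749864600}{187877501} \approx 1.4148 \cdot 10^{6}$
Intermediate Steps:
$j{\left(Z \right)} = Z^{2}$
$o = -161$ ($o = -109 - 52 = -161$)
$s{\left(y \right)} = - \frac{2}{3} + \frac{y \left(-4 - 12 y\right)}{9}$ ($s{\left(y \right)} = - \frac{2}{3} + \frac{y \left(-4 - 6 \left(y + y\right)\right)}{9} = - \frac{2}{3} + \frac{y \left(-4 - 6 \cdot 2 y\right)}{9} = - \frac{2}{3} + \frac{y \left(-4 - 12 y\right)}{9}$)
$\frac{j{\left(-170 \right)}}{\frac{s{\left(o \right)}}{42501} - \frac{20005}{-24046}} = \frac{\left(-170\right)^{2}}{\frac{- \frac{2}{3} - \frac{4 \left(-161\right)^{2}}{3} - - \frac{644}{9}}{42501} - \frac{20005}{-24046}} = \frac{28900}{\left(- \frac{2}{3} - \frac{103684}{3} + \frac{644}{9}\right) \frac{1}{42501} - - \frac{20005}{24046}} = \frac{28900}{\left(- \frac{2}{3} - \frac{103684}{3} + \frac{644}{9}\right) \frac{1}{42501} + \frac{20005}{24046}} = \frac{28900}{\left(- \frac{310414}{9}\right) \frac{1}{42501} + \frac{20005}{24046}} = \frac{28900}{- \frac{310414}{382509} + \frac{20005}{24046}} = \frac{28900}{\frac{187877501}{9197811414}} = 28900 \cdot \frac{9197811414}{187877501} = \frac{265816749864600}{187877501}$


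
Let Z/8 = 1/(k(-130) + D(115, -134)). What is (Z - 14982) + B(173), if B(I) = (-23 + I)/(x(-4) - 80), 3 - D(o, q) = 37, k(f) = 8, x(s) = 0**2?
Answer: -1558355/104 ≈ -14984.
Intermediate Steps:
x(s) = 0
D(o, q) = -34 (D(o, q) = 3 - 1*37 = 3 - 37 = -34)
Z = -4/13 (Z = 8/(8 - 34) = 8/(-26) = 8*(-1/26) = -4/13 ≈ -0.30769)
B(I) = 23/80 - I/80 (B(I) = (-23 + I)/(0 - 80) = (-23 + I)/(-80) = (-23 + I)*(-1/80) = 23/80 - I/80)
(Z - 14982) + B(173) = (-4/13 - 14982) + (23/80 - 1/80*173) = -194770/13 + (23/80 - 173/80) = -194770/13 - 15/8 = -1558355/104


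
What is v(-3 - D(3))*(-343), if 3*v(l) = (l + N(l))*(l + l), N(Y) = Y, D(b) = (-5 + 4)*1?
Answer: -5488/3 ≈ -1829.3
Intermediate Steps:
D(b) = -1 (D(b) = -1*1 = -1)
v(l) = 4*l²/3 (v(l) = ((l + l)*(l + l))/3 = ((2*l)*(2*l))/3 = (4*l²)/3 = 4*l²/3)
v(-3 - D(3))*(-343) = (4*(-3 - 1*(-1))²/3)*(-343) = (4*(-3 + 1)²/3)*(-343) = ((4/3)*(-2)²)*(-343) = ((4/3)*4)*(-343) = (16/3)*(-343) = -5488/3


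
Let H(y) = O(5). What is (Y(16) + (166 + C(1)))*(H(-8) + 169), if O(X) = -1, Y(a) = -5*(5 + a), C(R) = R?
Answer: 10416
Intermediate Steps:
Y(a) = -25 - 5*a
H(y) = -1
(Y(16) + (166 + C(1)))*(H(-8) + 169) = ((-25 - 5*16) + (166 + 1))*(-1 + 169) = ((-25 - 80) + 167)*168 = (-105 + 167)*168 = 62*168 = 10416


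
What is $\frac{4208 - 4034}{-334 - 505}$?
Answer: $- \frac{174}{839} \approx -0.20739$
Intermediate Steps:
$\frac{4208 - 4034}{-334 - 505} = \frac{4208 - 4034}{-839} = 174 \left(- \frac{1}{839}\right) = - \frac{174}{839}$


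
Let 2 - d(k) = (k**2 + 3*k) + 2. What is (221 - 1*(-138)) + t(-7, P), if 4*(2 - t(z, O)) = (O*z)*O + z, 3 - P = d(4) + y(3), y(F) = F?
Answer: 6939/4 ≈ 1734.8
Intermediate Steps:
d(k) = -k**2 - 3*k (d(k) = 2 - ((k**2 + 3*k) + 2) = 2 - (2 + k**2 + 3*k) = 2 + (-2 - k**2 - 3*k) = -k**2 - 3*k)
P = 28 (P = 3 - (-1*4*(3 + 4) + 3) = 3 - (-1*4*7 + 3) = 3 - (-28 + 3) = 3 - 1*(-25) = 3 + 25 = 28)
t(z, O) = 2 - z/4 - z*O**2/4 (t(z, O) = 2 - ((O*z)*O + z)/4 = 2 - (z*O**2 + z)/4 = 2 - (z + z*O**2)/4 = 2 + (-z/4 - z*O**2/4) = 2 - z/4 - z*O**2/4)
(221 - 1*(-138)) + t(-7, P) = (221 - 1*(-138)) + (2 - 1/4*(-7) - 1/4*(-7)*28**2) = (221 + 138) + (2 + 7/4 - 1/4*(-7)*784) = 359 + (2 + 7/4 + 1372) = 359 + 5503/4 = 6939/4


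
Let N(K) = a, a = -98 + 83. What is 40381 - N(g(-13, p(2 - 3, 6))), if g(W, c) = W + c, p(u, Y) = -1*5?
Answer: 40396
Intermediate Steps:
p(u, Y) = -5
a = -15
N(K) = -15
40381 - N(g(-13, p(2 - 3, 6))) = 40381 - 1*(-15) = 40381 + 15 = 40396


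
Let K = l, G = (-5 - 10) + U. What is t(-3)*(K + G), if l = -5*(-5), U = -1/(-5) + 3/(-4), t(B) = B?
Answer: -567/20 ≈ -28.350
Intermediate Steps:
U = -11/20 (U = -1*(-⅕) + 3*(-¼) = ⅕ - ¾ = -11/20 ≈ -0.55000)
G = -311/20 (G = (-5 - 10) - 11/20 = -15 - 11/20 = -311/20 ≈ -15.550)
l = 25
K = 25
t(-3)*(K + G) = -3*(25 - 311/20) = -3*189/20 = -567/20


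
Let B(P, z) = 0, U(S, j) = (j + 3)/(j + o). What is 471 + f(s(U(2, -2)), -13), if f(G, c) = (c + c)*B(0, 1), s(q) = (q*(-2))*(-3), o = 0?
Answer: 471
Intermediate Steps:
U(S, j) = (3 + j)/j (U(S, j) = (j + 3)/(j + 0) = (3 + j)/j)
s(q) = 6*q (s(q) = -2*q*(-3) = 6*q)
f(G, c) = 0 (f(G, c) = (c + c)*0 = (2*c)*0 = 0)
471 + f(s(U(2, -2)), -13) = 471 + 0 = 471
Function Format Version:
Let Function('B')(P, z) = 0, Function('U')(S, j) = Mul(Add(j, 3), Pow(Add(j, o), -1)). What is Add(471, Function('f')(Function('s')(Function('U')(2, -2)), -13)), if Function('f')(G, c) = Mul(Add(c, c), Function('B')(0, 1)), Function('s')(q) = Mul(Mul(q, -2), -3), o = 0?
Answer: 471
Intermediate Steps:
Function('U')(S, j) = Mul(Pow(j, -1), Add(3, j)) (Function('U')(S, j) = Mul(Add(j, 3), Pow(Add(j, 0), -1)) = Mul(Add(3, j), Pow(j, -1)) = Mul(Pow(j, -1), Add(3, j)))
Function('s')(q) = Mul(6, q) (Function('s')(q) = Mul(Mul(-2, q), -3) = Mul(6, q))
Function('f')(G, c) = 0 (Function('f')(G, c) = Mul(Add(c, c), 0) = Mul(Mul(2, c), 0) = 0)
Add(471, Function('f')(Function('s')(Function('U')(2, -2)), -13)) = Add(471, 0) = 471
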